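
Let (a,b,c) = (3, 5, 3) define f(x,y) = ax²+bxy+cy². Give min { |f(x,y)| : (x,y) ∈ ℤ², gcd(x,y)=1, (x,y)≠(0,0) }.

translate: b→-1 (≡5 mod 6), so (3,5,3)→(3,-1,1)
flip: (3,-1,1)→(1,1,3)
reduced (well bottom): (1,1,3) with a≤c, −a<b≤a
well minimum = a = 1

1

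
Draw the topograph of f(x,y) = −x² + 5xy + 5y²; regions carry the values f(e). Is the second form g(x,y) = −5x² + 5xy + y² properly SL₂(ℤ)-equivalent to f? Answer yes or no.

D₁ = 45, D₂ = 45
river cycle of f (length 2): (5, 5, -1), (-1, 5, 5)
river cycle of g (length 2): (1, 5, -5), (-5, 5, 1)
cycles differ ⇒ inequivalent

no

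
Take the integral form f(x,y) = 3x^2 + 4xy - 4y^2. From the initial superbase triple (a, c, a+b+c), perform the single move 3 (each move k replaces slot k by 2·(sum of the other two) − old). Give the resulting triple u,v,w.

start (3,-4,3) = (f(1,0),f(0,1),f(1,1))
replace slot 3: 2·(3+(-4)) − 3 = -5 → (3,-4,-5)

3,-4,-5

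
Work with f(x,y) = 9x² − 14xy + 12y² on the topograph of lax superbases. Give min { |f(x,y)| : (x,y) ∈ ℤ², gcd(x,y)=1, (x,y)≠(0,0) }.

translate: b→4 (≡-14 mod 18), so (9,-14,12)→(9,4,7)
flip: (9,4,7)→(7,-4,9)
reduced (well bottom): (7,-4,9) with a≤c, −a<b≤a
well minimum = a = 7

7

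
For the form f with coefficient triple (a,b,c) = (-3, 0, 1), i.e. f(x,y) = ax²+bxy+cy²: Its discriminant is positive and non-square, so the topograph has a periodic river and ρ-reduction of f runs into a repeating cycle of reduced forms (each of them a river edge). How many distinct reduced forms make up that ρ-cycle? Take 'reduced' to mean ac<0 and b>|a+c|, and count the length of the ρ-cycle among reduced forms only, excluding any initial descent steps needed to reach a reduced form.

D = 12, ⌊√D⌋ = 3
descent: ρ → (1,2,-2)  [lands on river]
river: ρ → (-2,2,1)
ρ-cycle length = 2 (tail of 1 descent step not counted)

2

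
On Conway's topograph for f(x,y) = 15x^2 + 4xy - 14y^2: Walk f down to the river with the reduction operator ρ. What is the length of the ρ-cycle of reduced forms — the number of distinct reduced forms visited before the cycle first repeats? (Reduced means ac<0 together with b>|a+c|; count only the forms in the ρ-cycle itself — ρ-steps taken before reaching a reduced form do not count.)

D = 856, ⌊√D⌋ = 29
river: ρ → (-14,24,5)
river: ρ → (5,26,-9)
river: ρ → (-9,28,2)
river: ρ → (2,28,-9)
river: ρ → (-9,26,5)
river: ρ → (5,24,-14)
river: ρ → (-14,4,15)
river: ρ → (15,26,-3)
river: ρ → (-3,28,6)
river: ρ → (6,20,-19)
river: ρ → (-19,18,7)
river: ρ → (7,24,-10)
river: ρ → (-10,16,15)
river: ρ → (15,14,-11)
river: ρ → (-11,8,18)
river: ρ → (18,28,-1)
river: ρ → (-1,28,18)
river: ρ → (18,8,-11)
river: ρ → (-11,14,15)
river: ρ → (15,16,-10)
river: ρ → (-10,24,7)
river: ρ → (7,18,-19)
river: ρ → (-19,20,6)
river: ρ → (6,28,-3)
river: ρ → (-3,26,15)
river: ρ → (15,4,-14)
ρ-cycle length = 26 (tail of 0 descent steps not counted)

26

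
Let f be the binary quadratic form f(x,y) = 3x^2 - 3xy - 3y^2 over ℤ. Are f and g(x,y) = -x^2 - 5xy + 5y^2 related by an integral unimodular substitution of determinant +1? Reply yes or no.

D₁ = 45, D₂ = 45
river cycle of f (length 2): (-3, 3, 3), (3, 3, -3)
river cycle of g (length 2): (5, 5, -1), (-1, 5, 5)
cycles differ ⇒ inequivalent

no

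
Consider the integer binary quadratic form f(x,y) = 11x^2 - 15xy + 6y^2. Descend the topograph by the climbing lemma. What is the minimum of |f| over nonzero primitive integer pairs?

translate: b→7 (≡-15 mod 22), so (11,-15,6)→(11,7,2)
flip: (11,7,2)→(2,-7,11)
translate: b→1 (≡-7 mod 4), so (2,-7,11)→(2,1,5)
reduced (well bottom): (2,1,5) with a≤c, −a<b≤a
well minimum = a = 2

2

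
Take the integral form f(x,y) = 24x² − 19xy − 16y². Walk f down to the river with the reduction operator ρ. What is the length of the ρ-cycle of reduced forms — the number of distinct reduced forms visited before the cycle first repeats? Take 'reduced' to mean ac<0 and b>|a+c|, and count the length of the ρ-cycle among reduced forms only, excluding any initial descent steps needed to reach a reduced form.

D = 1897, ⌊√D⌋ = 43
descent: ρ → (-16,19,24)  [lands on river]
river: ρ → (24,29,-11)
river: ρ → (-11,37,12)
river: ρ → (12,35,-14)
river: ρ → (-14,21,26)
river: ρ → (26,31,-9)
river: ρ → (-9,41,6)
river: ρ → (6,43,-2)
river: ρ → (-2,41,27)
river: ρ → (27,13,-16)
ρ-cycle length = 10 (tail of 1 descent step not counted)

10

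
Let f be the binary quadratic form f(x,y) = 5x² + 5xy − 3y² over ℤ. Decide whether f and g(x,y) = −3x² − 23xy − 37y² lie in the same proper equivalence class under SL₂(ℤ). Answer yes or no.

D₁ = 85, D₂ = 85
river cycle of f (length 6): (-3, 7, 3), (3, 5, -5), (-5, 5, 3), (3, 7, -3), (-3, 5, 5), (5, 5, -3)
river cycle of g (length 6): (-3, 7, 3), (3, 5, -5), (-5, 5, 3), (3, 7, -3), (-3, 5, 5), (5, 5, -3)
cycles coincide ⇒ equivalent

yes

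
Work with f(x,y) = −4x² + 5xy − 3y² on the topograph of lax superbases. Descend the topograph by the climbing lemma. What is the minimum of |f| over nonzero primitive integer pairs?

translate: b→3 (≡-5 mod 8), so (4,-5,3)→(4,3,2)
flip: (4,3,2)→(2,-3,4)
translate: b→1 (≡-3 mod 4), so (2,-3,4)→(2,1,3)
reduced (well bottom): (2,1,3) with a≤c, −a<b≤a
well minimum |f| = |-2| = 2 (negative-definite)

2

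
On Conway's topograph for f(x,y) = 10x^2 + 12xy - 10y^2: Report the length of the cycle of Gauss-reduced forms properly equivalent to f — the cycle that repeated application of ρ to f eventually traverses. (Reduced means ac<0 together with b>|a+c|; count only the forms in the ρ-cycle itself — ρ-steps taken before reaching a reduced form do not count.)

D = 544, ⌊√D⌋ = 23
river: ρ → (-10,8,12)
river: ρ → (12,16,-6)
river: ρ → (-6,20,6)
river: ρ → (6,16,-12)
river: ρ → (-12,8,10)
river: ρ → (10,12,-10)
ρ-cycle length = 6 (tail of 0 descent steps not counted)

6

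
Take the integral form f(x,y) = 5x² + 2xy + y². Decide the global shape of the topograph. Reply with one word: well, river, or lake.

D = b²−4ac = 2² − 4·5·1 = -16
D < 0 ⇒ definite ⇒ every region one sign ⇒ single well

well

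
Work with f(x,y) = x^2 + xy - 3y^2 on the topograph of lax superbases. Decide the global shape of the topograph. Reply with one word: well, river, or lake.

D = b²−4ac = 1² − 4·1·(-3) = 13
D > 0 non-square ⇒ indefinite ⇒ periodic river

river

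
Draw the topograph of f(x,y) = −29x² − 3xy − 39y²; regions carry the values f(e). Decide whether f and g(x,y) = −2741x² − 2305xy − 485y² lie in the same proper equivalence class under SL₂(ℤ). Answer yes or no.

D₁ = -4515, D₂ = -4515
f is negative-definite; reduce −f:
−f: reduced (well bottom): (29,3,39) with a≤c, −a<b≤a
flip sign back: reduced form of f is (-29,-3,-39)
g is negative-definite; reduce −g:
−g: flip: (2741,2305,485)→(485,-2305,2741)
−g: translate: b→-365 (≡-2305 mod 970), so (485,-2305,2741)→(485,-365,71)
−g: flip: (485,-365,71)→(71,365,485)
−g: translate: b→-61 (≡365 mod 142), so (71,365,485)→(71,-61,29)
−g: flip: (71,-61,29)→(29,61,71)
−g: translate: b→3 (≡61 mod 58), so (29,61,71)→(29,3,39)
−g: reduced (well bottom): (29,3,39) with a≤c, −a<b≤a
flip sign back: reduced form of g is (-29,-3,-39)
reduced forms (-29, -3, -39) vs (-29, -3, -39) ⇒ equivalent

yes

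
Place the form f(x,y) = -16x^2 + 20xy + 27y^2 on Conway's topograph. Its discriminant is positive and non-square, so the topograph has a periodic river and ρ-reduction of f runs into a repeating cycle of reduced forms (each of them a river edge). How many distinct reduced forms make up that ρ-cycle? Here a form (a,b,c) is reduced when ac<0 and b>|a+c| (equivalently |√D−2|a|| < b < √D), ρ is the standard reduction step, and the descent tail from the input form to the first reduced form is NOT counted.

D = 2128, ⌊√D⌋ = 46
river: ρ → (27,34,-9)
river: ρ → (-9,38,19)
river: ρ → (19,38,-9)
river: ρ → (-9,34,27)
river: ρ → (27,20,-16)
river: ρ → (-16,44,3)
river: ρ → (3,46,-1)
river: ρ → (-1,46,3)
river: ρ → (3,44,-16)
river: ρ → (-16,20,27)
ρ-cycle length = 10 (tail of 0 descent steps not counted)

10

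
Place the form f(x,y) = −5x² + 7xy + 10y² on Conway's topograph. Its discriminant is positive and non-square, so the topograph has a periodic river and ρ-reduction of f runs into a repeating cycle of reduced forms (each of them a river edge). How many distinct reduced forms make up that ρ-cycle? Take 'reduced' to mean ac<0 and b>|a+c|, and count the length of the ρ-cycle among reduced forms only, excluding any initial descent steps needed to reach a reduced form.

D = 249, ⌊√D⌋ = 15
river: ρ → (10,13,-2)
river: ρ → (-2,15,3)
river: ρ → (3,15,-2)
river: ρ → (-2,13,10)
river: ρ → (10,7,-5)
river: ρ → (-5,13,4)
river: ρ → (4,11,-8)
river: ρ → (-8,5,7)
river: ρ → (7,9,-6)
river: ρ → (-6,15,1)
river: ρ → (1,15,-6)
river: ρ → (-6,9,7)
river: ρ → (7,5,-8)
river: ρ → (-8,11,4)
river: ρ → (4,13,-5)
river: ρ → (-5,7,10)
ρ-cycle length = 16 (tail of 0 descent steps not counted)

16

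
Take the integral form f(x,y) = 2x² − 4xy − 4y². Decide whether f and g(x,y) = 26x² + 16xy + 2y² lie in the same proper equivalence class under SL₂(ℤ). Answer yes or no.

D₁ = 48, D₂ = 48
river cycle of f (length 2): (-4, 4, 2), (2, 4, -4)
river cycle of g (length 2): (2, 4, -4), (-4, 4, 2)
cycles coincide ⇒ equivalent

yes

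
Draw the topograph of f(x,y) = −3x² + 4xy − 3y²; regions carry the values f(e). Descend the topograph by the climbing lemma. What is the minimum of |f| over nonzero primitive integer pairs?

translate: b→2 (≡-4 mod 6), so (3,-4,3)→(3,2,2)
flip: (3,2,2)→(2,-2,3)
translate: b→2 (≡-2 mod 4), so (2,-2,3)→(2,2,3)
reduced (well bottom): (2,2,3) with a≤c, −a<b≤a
well minimum |f| = |-2| = 2 (negative-definite)

2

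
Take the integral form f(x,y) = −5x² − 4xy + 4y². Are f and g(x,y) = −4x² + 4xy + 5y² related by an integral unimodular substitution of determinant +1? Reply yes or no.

D₁ = 96, D₂ = 96
river cycle of f (length 4): (4, 4, -5), (-5, 6, 3), (3, 6, -5), (-5, 4, 4)
river cycle of g (length 4): (5, 6, -3), (-3, 6, 5), (5, 4, -4), (-4, 4, 5)
cycles differ ⇒ inequivalent

no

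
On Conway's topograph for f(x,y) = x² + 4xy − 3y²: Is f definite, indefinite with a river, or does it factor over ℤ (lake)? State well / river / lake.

D = b²−4ac = 4² − 4·1·(-3) = 28
D > 0 non-square ⇒ indefinite ⇒ periodic river

river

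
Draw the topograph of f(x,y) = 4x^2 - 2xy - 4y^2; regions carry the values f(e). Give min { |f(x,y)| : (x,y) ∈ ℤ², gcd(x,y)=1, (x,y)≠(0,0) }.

descent: ρ → (-4,2,4)  [lands on river]
river: ρ → (4,6,-2)
river: ρ → (-2,6,4)
river: ρ → (4,2,-4)
river: ρ → (-4,6,2)
river: ρ → (2,6,-4)
closes: descent 1, river 6
min |a| on river = 2

2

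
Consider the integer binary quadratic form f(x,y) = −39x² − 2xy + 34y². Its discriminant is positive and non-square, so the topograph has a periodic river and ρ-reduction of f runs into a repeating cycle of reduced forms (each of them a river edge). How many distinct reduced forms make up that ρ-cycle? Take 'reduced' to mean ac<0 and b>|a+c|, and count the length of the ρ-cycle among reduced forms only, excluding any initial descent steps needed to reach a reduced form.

D = 5308, ⌊√D⌋ = 72
descent: ρ → (34,70,-3)  [lands on river]
river: ρ → (-3,68,57)
river: ρ → (57,46,-14)
river: ρ → (-14,66,17)
river: ρ → (17,70,-6)
river: ρ → (-6,62,61)
river: ρ → (61,60,-7)
river: ρ → (-7,66,34)
ρ-cycle length = 8 (tail of 1 descent step not counted)

8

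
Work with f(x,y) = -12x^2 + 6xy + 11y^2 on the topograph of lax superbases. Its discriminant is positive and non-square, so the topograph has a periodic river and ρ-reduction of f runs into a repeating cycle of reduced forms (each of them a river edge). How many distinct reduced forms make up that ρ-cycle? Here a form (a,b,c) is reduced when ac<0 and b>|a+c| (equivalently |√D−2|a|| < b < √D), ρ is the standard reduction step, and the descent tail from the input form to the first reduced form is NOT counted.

D = 564, ⌊√D⌋ = 23
river: ρ → (11,16,-7)
river: ρ → (-7,12,15)
river: ρ → (15,18,-4)
river: ρ → (-4,22,5)
river: ρ → (5,18,-12)
river: ρ → (-12,6,11)
ρ-cycle length = 6 (tail of 0 descent steps not counted)

6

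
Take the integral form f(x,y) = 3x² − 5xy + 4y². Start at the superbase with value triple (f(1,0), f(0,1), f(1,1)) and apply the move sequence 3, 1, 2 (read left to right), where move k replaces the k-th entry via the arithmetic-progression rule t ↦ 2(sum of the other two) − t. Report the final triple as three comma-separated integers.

start (3,4,2) = (f(1,0),f(0,1),f(1,1))
replace slot 3: 2·(3+4) − 2 = 12 → (3,4,12)
replace slot 1: 2·(4+12) − 3 = 29 → (29,4,12)
replace slot 2: 2·(29+12) − 4 = 78 → (29,78,12)

29,78,12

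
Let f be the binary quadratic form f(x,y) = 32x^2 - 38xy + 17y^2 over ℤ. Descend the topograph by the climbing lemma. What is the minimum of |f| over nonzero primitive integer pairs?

translate: b→26 (≡-38 mod 64), so (32,-38,17)→(32,26,11)
flip: (32,26,11)→(11,-26,32)
translate: b→-4 (≡-26 mod 22), so (11,-26,32)→(11,-4,17)
reduced (well bottom): (11,-4,17) with a≤c, −a<b≤a
well minimum = a = 11

11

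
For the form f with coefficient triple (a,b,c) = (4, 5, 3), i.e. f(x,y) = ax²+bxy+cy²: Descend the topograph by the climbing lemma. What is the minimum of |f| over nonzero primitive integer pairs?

translate: b→-3 (≡5 mod 8), so (4,5,3)→(4,-3,2)
flip: (4,-3,2)→(2,3,4)
translate: b→-1 (≡3 mod 4), so (2,3,4)→(2,-1,3)
reduced (well bottom): (2,-1,3) with a≤c, −a<b≤a
well minimum = a = 2

2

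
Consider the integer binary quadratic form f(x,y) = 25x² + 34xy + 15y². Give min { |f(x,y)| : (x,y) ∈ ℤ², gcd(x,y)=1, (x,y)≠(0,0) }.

translate: b→-16 (≡34 mod 50), so (25,34,15)→(25,-16,6)
flip: (25,-16,6)→(6,16,25)
translate: b→4 (≡16 mod 12), so (6,16,25)→(6,4,15)
reduced (well bottom): (6,4,15) with a≤c, −a<b≤a
well minimum = a = 6

6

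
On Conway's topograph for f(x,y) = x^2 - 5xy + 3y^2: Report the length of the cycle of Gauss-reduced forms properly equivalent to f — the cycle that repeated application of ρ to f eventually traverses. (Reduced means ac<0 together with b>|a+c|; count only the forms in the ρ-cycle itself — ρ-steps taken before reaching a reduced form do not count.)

D = 13, ⌊√D⌋ = 3
descent: ρ → (3,-1,-1)
descent: ρ → (-1,3,1)  [lands on river]
river: ρ → (1,3,-1)
ρ-cycle length = 2 (tail of 2 descent steps not counted)

2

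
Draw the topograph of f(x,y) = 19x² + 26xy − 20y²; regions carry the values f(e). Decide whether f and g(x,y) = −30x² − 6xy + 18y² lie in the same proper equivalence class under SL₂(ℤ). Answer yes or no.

D₁ = 2196, D₂ = 2196
river cycle of f (length 18): (-20, 14, 25), (25, 36, -9), (-9, 36, 25), (25, 14, -20), (-20, 26, 19), (19, 12, -27), (-27, 42, 4), (4, 46, -5), (-5, 44, 13), (13, 34, -20), … (8 more)
river cycle of g (length 6): (18, 42, -6), (-6, 42, 18), (18, 30, -18), (-18, 42, 6), (6, 42, -18), (-18, 30, 18)
cycles differ ⇒ inequivalent

no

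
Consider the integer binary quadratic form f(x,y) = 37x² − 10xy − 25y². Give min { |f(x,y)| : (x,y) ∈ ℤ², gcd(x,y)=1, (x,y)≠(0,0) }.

descent: ρ → (-25,60,2)  [lands on river]
river: ρ → (2,60,-25)
river: ρ → (-25,40,22)
river: ρ → (22,48,-17)
river: ρ → (-17,54,13)
river: ρ → (13,50,-25)
river: ρ → (-25,50,13)
river: ρ → (13,54,-17)
river: ρ → (-17,48,22)
river: ρ → (22,40,-25)
closes: descent 1, river 10
min |a| on river = 2

2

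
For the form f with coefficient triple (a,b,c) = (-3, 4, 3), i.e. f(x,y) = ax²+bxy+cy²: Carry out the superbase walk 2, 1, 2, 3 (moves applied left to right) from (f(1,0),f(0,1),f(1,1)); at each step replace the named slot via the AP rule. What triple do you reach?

start (-3,3,4) = (f(1,0),f(0,1),f(1,1))
replace slot 2: 2·((-3)+4) − 3 = -1 → (-3,-1,4)
replace slot 1: 2·((-1)+4) − (-3) = 9 → (9,-1,4)
replace slot 2: 2·(9+4) − (-1) = 27 → (9,27,4)
replace slot 3: 2·(9+27) − 4 = 68 → (9,27,68)

9,27,68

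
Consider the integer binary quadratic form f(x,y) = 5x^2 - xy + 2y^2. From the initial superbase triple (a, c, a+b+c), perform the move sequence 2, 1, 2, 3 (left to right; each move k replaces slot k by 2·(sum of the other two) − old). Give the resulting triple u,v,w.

start (5,2,6) = (f(1,0),f(0,1),f(1,1))
replace slot 2: 2·(5+6) − 2 = 20 → (5,20,6)
replace slot 1: 2·(20+6) − 5 = 47 → (47,20,6)
replace slot 2: 2·(47+6) − 20 = 86 → (47,86,6)
replace slot 3: 2·(47+86) − 6 = 260 → (47,86,260)

47,86,260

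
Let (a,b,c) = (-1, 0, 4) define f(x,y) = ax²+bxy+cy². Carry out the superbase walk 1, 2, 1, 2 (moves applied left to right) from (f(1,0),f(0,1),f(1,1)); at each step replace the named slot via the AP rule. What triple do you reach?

start (-1,4,3) = (f(1,0),f(0,1),f(1,1))
replace slot 1: 2·(4+3) − (-1) = 15 → (15,4,3)
replace slot 2: 2·(15+3) − 4 = 32 → (15,32,3)
replace slot 1: 2·(32+3) − 15 = 55 → (55,32,3)
replace slot 2: 2·(55+3) − 32 = 84 → (55,84,3)

55,84,3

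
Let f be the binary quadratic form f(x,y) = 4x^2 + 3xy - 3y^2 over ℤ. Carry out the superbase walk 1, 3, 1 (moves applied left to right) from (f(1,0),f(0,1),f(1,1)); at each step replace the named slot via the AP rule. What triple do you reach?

start (4,-3,4) = (f(1,0),f(0,1),f(1,1))
replace slot 1: 2·((-3)+4) − 4 = -2 → (-2,-3,4)
replace slot 3: 2·((-2)+(-3)) − 4 = -14 → (-2,-3,-14)
replace slot 1: 2·((-3)+(-14)) − (-2) = -32 → (-32,-3,-14)

-32,-3,-14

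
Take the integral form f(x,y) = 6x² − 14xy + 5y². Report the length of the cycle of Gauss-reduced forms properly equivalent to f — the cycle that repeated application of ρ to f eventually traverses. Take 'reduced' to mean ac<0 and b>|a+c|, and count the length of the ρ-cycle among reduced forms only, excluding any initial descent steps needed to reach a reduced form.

D = 76, ⌊√D⌋ = 8
descent: ρ → (5,4,-3)  [lands on river]
river: ρ → (-3,8,1)
river: ρ → (1,8,-3)
river: ρ → (-3,4,5)
river: ρ → (5,6,-2)
river: ρ → (-2,6,5)
ρ-cycle length = 6 (tail of 1 descent step not counted)

6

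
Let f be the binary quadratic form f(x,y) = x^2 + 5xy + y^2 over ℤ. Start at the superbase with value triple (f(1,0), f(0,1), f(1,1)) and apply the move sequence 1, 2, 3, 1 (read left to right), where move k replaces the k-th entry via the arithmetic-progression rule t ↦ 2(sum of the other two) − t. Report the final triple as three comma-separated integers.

start (1,1,7) = (f(1,0),f(0,1),f(1,1))
replace slot 1: 2·(1+7) − 1 = 15 → (15,1,7)
replace slot 2: 2·(15+7) − 1 = 43 → (15,43,7)
replace slot 3: 2·(15+43) − 7 = 109 → (15,43,109)
replace slot 1: 2·(43+109) − 15 = 289 → (289,43,109)

289,43,109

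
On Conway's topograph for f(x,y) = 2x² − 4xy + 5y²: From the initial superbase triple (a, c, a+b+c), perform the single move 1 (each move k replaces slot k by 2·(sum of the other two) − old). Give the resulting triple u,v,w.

start (2,5,3) = (f(1,0),f(0,1),f(1,1))
replace slot 1: 2·(5+3) − 2 = 14 → (14,5,3)

14,5,3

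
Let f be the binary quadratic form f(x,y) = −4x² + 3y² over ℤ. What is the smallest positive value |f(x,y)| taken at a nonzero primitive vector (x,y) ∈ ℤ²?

descent: ρ → (3,6,-1)  [lands on river]
river: ρ → (-1,6,3)
closes: descent 1, river 2
min |a| on river = 1

1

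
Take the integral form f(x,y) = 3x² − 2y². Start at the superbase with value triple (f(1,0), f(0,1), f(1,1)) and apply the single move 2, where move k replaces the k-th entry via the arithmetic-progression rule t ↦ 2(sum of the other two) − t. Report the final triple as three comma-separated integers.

start (3,-2,1) = (f(1,0),f(0,1),f(1,1))
replace slot 2: 2·(3+1) − (-2) = 10 → (3,10,1)

3,10,1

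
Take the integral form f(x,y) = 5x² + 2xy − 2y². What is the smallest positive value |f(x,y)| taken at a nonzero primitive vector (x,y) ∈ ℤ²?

descent: ρ → (-2,6,1)  [lands on river]
river: ρ → (1,6,-2)
closes: descent 1, river 2
min |a| on river = 1

1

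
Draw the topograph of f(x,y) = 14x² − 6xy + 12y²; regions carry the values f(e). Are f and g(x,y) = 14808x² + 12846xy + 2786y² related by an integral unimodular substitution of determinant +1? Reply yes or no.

D₁ = -636, D₂ = -636
f: flip: (14,-6,12)→(12,6,14)
f: reduced (well bottom): (12,6,14) with a≤c, −a<b≤a
g: flip: (14808,12846,2786)→(2786,-12846,14808)
g: translate: b→-1702 (≡-12846 mod 5572), so (2786,-12846,14808)→(2786,-1702,260)
g: flip: (2786,-1702,260)→(260,1702,2786)
g: translate: b→142 (≡1702 mod 520), so (260,1702,2786)→(260,142,20)
g: flip: (260,142,20)→(20,-142,260)
g: translate: b→18 (≡-142 mod 40), so (20,-142,260)→(20,18,12)
g: flip: (20,18,12)→(12,-18,20)
g: translate: b→6 (≡-18 mod 24), so (12,-18,20)→(12,6,14)
g: reduced (well bottom): (12,6,14) with a≤c, −a<b≤a
reduced forms (12, 6, 14) vs (12, 6, 14) ⇒ equivalent

yes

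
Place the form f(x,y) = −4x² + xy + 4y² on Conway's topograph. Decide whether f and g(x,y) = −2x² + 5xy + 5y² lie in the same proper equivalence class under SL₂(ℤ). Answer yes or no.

D₁ = 65, D₂ = 65
river cycle of f (length 6): (4, 7, -1), (-1, 7, 4), (4, 1, -4), (-4, 7, 1), (1, 7, -4), (-4, 1, 4)
river cycle of g (length 6): (5, 5, -2), (-2, 7, 2), (2, 5, -5), (-5, 5, 2), (2, 7, -2), (-2, 5, 5)
cycles differ ⇒ inequivalent

no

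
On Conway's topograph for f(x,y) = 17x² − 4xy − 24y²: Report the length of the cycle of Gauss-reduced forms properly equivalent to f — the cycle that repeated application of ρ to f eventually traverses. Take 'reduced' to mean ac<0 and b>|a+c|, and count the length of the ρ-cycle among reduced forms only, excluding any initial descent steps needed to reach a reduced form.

D = 1648, ⌊√D⌋ = 40
descent: ρ → (-24,4,17)
descent: ρ → (17,30,-11)  [lands on river]
river: ρ → (-11,36,8)
river: ρ → (8,28,-27)
river: ρ → (-27,26,9)
river: ρ → (9,28,-24)
river: ρ → (-24,20,13)
river: ρ → (13,32,-12)
river: ρ → (-12,40,1)
river: ρ → (1,40,-12)
river: ρ → (-12,32,13)
river: ρ → (13,20,-24)
river: ρ → (-24,28,9)
river: ρ → (9,26,-27)
river: ρ → (-27,28,8)
river: ρ → (8,36,-11)
river: ρ → (-11,30,17)
river: ρ → (17,38,-3)
river: ρ → (-3,40,4)
river: ρ → (4,40,-3)
river: ρ → (-3,38,17)
ρ-cycle length = 20 (tail of 2 descent steps not counted)

20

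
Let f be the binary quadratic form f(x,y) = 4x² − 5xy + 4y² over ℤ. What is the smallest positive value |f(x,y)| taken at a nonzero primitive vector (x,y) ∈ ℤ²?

translate: b→3 (≡-5 mod 8), so (4,-5,4)→(4,3,3)
flip: (4,3,3)→(3,-3,4)
translate: b→3 (≡-3 mod 6), so (3,-3,4)→(3,3,4)
reduced (well bottom): (3,3,4) with a≤c, −a<b≤a
well minimum = a = 3

3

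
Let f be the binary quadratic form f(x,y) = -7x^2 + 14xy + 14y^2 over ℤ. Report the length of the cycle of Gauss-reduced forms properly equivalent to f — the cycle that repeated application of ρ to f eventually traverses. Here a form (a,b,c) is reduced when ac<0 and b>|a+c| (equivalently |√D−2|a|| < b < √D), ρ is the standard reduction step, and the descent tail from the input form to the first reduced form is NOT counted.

D = 588, ⌊√D⌋ = 24
river: ρ → (14,14,-7)
river: ρ → (-7,14,14)
ρ-cycle length = 2 (tail of 0 descent steps not counted)

2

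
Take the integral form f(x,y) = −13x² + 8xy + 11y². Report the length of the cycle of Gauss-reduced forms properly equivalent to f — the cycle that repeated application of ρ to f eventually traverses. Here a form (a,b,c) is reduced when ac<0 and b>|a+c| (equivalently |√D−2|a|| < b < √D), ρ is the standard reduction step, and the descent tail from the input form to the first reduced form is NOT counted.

D = 636, ⌊√D⌋ = 25
river: ρ → (11,14,-10)
river: ρ → (-10,6,15)
river: ρ → (15,24,-1)
river: ρ → (-1,24,15)
river: ρ → (15,6,-10)
river: ρ → (-10,14,11)
river: ρ → (11,8,-13)
river: ρ → (-13,18,6)
river: ρ → (6,18,-13)
river: ρ → (-13,8,11)
ρ-cycle length = 10 (tail of 0 descent steps not counted)

10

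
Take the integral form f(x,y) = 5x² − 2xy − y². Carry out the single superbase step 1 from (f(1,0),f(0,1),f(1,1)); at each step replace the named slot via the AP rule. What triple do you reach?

start (5,-1,2) = (f(1,0),f(0,1),f(1,1))
replace slot 1: 2·((-1)+2) − 5 = -3 → (-3,-1,2)

-3,-1,2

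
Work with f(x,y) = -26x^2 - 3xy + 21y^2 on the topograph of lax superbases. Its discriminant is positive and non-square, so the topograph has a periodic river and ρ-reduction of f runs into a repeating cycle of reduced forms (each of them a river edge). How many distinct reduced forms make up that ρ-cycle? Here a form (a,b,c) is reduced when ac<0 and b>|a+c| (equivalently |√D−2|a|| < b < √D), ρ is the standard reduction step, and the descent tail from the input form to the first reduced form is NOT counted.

D = 2193, ⌊√D⌋ = 46
descent: ρ → (21,45,-2)  [lands on river]
river: ρ → (-2,43,43)
river: ρ → (43,43,-2)
river: ρ → (-2,45,21)
river: ρ → (21,39,-8)
river: ρ → (-8,41,16)
river: ρ → (16,23,-26)
river: ρ → (-26,29,13)
river: ρ → (13,23,-32)
river: ρ → (-32,41,4)
river: ρ → (4,39,-42)
river: ρ → (-42,45,1)
river: ρ → (1,45,-42)
river: ρ → (-42,39,4)
river: ρ → (4,41,-32)
river: ρ → (-32,23,13)
river: ρ → (13,29,-26)
river: ρ → (-26,23,16)
river: ρ → (16,41,-8)
river: ρ → (-8,39,21)
ρ-cycle length = 20 (tail of 1 descent step not counted)

20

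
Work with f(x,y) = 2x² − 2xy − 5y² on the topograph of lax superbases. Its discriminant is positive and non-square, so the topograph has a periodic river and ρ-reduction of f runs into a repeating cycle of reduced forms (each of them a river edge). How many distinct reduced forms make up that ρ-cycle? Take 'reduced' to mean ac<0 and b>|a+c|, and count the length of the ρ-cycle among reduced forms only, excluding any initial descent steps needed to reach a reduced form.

D = 44, ⌊√D⌋ = 6
descent: ρ → (-5,2,2)
descent: ρ → (2,6,-1)  [lands on river]
river: ρ → (-1,6,2)
ρ-cycle length = 2 (tail of 2 descent steps not counted)

2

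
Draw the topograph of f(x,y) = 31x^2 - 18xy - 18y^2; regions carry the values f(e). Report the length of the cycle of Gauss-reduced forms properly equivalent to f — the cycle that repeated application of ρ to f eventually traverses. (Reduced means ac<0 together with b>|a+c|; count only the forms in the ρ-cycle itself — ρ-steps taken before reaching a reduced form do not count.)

D = 2556, ⌊√D⌋ = 50
descent: ρ → (-18,18,31)  [lands on river]
river: ρ → (31,44,-5)
river: ρ → (-5,46,22)
river: ρ → (22,42,-9)
river: ρ → (-9,48,7)
river: ρ → (7,50,-2)
river: ρ → (-2,50,7)
river: ρ → (7,48,-9)
river: ρ → (-9,42,22)
river: ρ → (22,46,-5)
river: ρ → (-5,44,31)
river: ρ → (31,18,-18)
ρ-cycle length = 12 (tail of 1 descent step not counted)

12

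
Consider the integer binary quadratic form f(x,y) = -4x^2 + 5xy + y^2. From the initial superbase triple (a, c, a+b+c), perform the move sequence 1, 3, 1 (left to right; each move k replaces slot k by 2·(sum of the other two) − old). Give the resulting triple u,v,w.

start (-4,1,2) = (f(1,0),f(0,1),f(1,1))
replace slot 1: 2·(1+2) − (-4) = 10 → (10,1,2)
replace slot 3: 2·(10+1) − 2 = 20 → (10,1,20)
replace slot 1: 2·(1+20) − 10 = 32 → (32,1,20)

32,1,20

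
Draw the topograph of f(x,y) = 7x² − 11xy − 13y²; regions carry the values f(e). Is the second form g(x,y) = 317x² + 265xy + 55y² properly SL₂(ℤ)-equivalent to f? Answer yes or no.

D₁ = 485, D₂ = 485
river cycle of f (length 10): (-13, 11, 7), (7, 17, -7), (-7, 11, 13), (13, 15, -5), (-5, 15, 13), (13, 11, -7), (-7, 17, 7), (7, 11, -13), (-13, 15, 5), (5, 15, -13)
river cycle of g (length 10): (7, 17, -7), (-7, 11, 13), (13, 15, -5), (-5, 15, 13), (13, 11, -7), (-7, 17, 7), (7, 11, -13), (-13, 15, 5), (5, 15, -13), (-13, 11, 7)
cycles coincide ⇒ equivalent

yes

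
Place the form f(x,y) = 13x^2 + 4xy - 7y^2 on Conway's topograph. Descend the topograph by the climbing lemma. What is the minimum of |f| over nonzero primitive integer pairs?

descent: ρ → (-7,10,10)  [lands on river]
river: ρ → (10,10,-7)
river: ρ → (-7,18,2)
river: ρ → (2,18,-7)
closes: descent 1, river 4
min |a| on river = 2

2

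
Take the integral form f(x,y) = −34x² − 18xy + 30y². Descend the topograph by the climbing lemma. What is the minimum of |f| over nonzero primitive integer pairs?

descent: ρ → (30,18,-34)  [lands on river]
river: ρ → (-34,50,14)
river: ρ → (14,62,-10)
river: ρ → (-10,58,26)
river: ρ → (26,46,-22)
river: ρ → (-22,42,30)
closes: descent 1, river 6
min |a| on river = 10

10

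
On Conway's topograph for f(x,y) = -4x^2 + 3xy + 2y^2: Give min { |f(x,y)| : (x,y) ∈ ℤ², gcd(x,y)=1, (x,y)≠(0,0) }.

river: ρ → (2,5,-2)
river: ρ → (-2,3,4)
river: ρ → (4,5,-1)
river: ρ → (-1,5,4)
river: ρ → (4,3,-2)
river: ρ → (-2,5,2)
river: ρ → (2,3,-4)
river: ρ → (-4,5,1)
river: ρ → (1,5,-4)
river: ρ → (-4,3,2)
closes: descent 0, river 10
min |a| on river = 1

1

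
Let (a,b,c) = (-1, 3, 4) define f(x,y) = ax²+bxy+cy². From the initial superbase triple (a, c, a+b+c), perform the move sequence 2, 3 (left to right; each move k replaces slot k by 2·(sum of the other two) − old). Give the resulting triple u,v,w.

start (-1,4,6) = (f(1,0),f(0,1),f(1,1))
replace slot 2: 2·((-1)+6) − 4 = 6 → (-1,6,6)
replace slot 3: 2·((-1)+6) − 6 = 4 → (-1,6,4)

-1,6,4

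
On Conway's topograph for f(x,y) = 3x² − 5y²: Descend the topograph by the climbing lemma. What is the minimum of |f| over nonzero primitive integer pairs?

descent: ρ → (-5,0,3)
descent: ρ → (3,6,-2)  [lands on river]
river: ρ → (-2,6,3)
closes: descent 2, river 2
min |a| on river = 2

2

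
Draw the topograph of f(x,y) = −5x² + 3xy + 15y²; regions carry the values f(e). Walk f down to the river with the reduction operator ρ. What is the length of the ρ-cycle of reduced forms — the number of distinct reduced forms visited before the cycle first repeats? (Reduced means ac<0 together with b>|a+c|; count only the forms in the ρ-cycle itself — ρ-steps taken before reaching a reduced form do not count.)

D = 309, ⌊√D⌋ = 17
descent: ρ → (15,-3,-5)
descent: ρ → (-5,13,7)  [lands on river]
river: ρ → (7,15,-3)
river: ρ → (-3,15,7)
river: ρ → (7,13,-5)
river: ρ → (-5,17,1)
river: ρ → (1,17,-5)
ρ-cycle length = 6 (tail of 2 descent steps not counted)

6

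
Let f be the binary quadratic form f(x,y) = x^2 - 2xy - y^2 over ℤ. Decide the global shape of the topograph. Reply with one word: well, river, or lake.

D = b²−4ac = (-2)² − 4·1·(-1) = 8
D > 0 non-square ⇒ indefinite ⇒ periodic river

river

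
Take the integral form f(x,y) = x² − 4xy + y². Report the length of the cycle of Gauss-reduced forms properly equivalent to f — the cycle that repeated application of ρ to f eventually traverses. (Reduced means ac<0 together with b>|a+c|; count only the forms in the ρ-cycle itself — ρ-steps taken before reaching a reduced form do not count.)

D = 12, ⌊√D⌋ = 3
descent: ρ → (1,2,-2)  [lands on river]
river: ρ → (-2,2,1)
ρ-cycle length = 2 (tail of 1 descent step not counted)

2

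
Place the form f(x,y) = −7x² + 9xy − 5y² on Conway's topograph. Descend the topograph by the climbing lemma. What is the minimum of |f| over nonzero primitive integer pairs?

translate: b→5 (≡-9 mod 14), so (7,-9,5)→(7,5,3)
flip: (7,5,3)→(3,-5,7)
translate: b→1 (≡-5 mod 6), so (3,-5,7)→(3,1,5)
reduced (well bottom): (3,1,5) with a≤c, −a<b≤a
well minimum |f| = |-3| = 3 (negative-definite)

3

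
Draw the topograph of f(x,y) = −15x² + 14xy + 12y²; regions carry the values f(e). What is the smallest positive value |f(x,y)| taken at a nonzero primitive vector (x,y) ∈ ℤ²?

river: ρ → (12,10,-17)
river: ρ → (-17,24,5)
river: ρ → (5,26,-12)
river: ρ → (-12,22,9)
river: ρ → (9,14,-20)
river: ρ → (-20,26,3)
river: ρ → (3,28,-11)
river: ρ → (-11,16,15)
river: ρ → (15,14,-12)
river: ρ → (-12,10,17)
river: ρ → (17,24,-5)
river: ρ → (-5,26,12)
river: ρ → (12,22,-9)
river: ρ → (-9,14,20)
river: ρ → (20,26,-3)
river: ρ → (-3,28,11)
river: ρ → (11,16,-15)
river: ρ → (-15,14,12)
closes: descent 0, river 18
min |a| on river = 3

3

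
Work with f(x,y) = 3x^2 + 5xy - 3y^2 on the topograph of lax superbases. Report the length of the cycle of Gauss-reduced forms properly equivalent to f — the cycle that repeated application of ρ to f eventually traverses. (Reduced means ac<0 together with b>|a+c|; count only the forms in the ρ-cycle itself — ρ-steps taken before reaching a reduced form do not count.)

D = 61, ⌊√D⌋ = 7
river: ρ → (-3,7,1)
river: ρ → (1,7,-3)
river: ρ → (-3,5,3)
river: ρ → (3,7,-1)
river: ρ → (-1,7,3)
river: ρ → (3,5,-3)
ρ-cycle length = 6 (tail of 0 descent steps not counted)

6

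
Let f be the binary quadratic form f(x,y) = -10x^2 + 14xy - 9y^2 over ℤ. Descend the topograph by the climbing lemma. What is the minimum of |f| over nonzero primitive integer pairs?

translate: b→6 (≡-14 mod 20), so (10,-14,9)→(10,6,5)
flip: (10,6,5)→(5,-6,10)
translate: b→4 (≡-6 mod 10), so (5,-6,10)→(5,4,9)
reduced (well bottom): (5,4,9) with a≤c, −a<b≤a
well minimum |f| = |-5| = 5 (negative-definite)

5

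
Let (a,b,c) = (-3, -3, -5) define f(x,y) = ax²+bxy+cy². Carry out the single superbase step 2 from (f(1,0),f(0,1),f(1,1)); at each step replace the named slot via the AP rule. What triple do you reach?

start (-3,-5,-11) = (f(1,0),f(0,1),f(1,1))
replace slot 2: 2·((-3)+(-11)) − (-5) = -23 → (-3,-23,-11)

-3,-23,-11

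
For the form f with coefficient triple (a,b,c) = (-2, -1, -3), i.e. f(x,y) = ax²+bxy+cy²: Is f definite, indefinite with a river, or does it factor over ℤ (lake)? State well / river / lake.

D = b²−4ac = (-1)² − 4·(-2)·(-3) = -23
D < 0 ⇒ definite ⇒ every region one sign ⇒ single well

well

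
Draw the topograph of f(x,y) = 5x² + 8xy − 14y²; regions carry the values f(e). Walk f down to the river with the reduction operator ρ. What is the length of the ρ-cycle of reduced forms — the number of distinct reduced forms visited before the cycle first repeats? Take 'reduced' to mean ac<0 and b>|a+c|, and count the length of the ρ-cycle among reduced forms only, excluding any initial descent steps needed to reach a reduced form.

D = 344, ⌊√D⌋ = 18
descent: ρ → (-14,-8,5)
descent: ρ → (5,18,-1)  [lands on river]
river: ρ → (-1,18,5)
river: ρ → (5,12,-10)
river: ρ → (-10,8,7)
river: ρ → (7,6,-11)
river: ρ → (-11,16,2)
river: ρ → (2,16,-11)
river: ρ → (-11,6,7)
river: ρ → (7,8,-10)
river: ρ → (-10,12,5)
ρ-cycle length = 10 (tail of 2 descent steps not counted)

10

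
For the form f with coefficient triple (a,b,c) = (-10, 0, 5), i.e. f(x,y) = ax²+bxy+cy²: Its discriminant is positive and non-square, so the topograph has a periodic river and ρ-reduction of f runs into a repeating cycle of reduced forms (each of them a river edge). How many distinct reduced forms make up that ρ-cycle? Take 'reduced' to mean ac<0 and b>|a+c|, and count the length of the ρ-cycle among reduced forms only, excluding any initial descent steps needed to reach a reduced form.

D = 200, ⌊√D⌋ = 14
descent: ρ → (5,10,-5)  [lands on river]
river: ρ → (-5,10,5)
ρ-cycle length = 2 (tail of 1 descent step not counted)

2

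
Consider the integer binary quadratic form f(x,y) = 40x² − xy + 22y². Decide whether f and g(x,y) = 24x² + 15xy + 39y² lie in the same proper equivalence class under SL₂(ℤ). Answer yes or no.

D₁ = -3519, D₂ = -3519
f: flip: (40,-1,22)→(22,1,40)
f: reduced (well bottom): (22,1,40) with a≤c, −a<b≤a
g: reduced (well bottom): (24,15,39) with a≤c, −a<b≤a
reduced forms (22, 1, 40) vs (24, 15, 39) ⇒ inequivalent

no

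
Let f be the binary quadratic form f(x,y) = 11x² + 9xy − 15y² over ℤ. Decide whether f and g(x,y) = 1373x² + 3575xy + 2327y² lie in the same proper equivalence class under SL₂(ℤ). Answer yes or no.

D₁ = 741, D₂ = 741
river cycle of f (length 8): (-15, 21, 5), (5, 19, -19), (-19, 19, 5), (5, 21, -15), (-15, 9, 11), (11, 13, -13), (-13, 13, 11), (11, 9, -15)
river cycle of g (length 8): (11, 13, -13), (-13, 13, 11), (11, 9, -15), (-15, 21, 5), (5, 19, -19), (-19, 19, 5), (5, 21, -15), (-15, 9, 11)
cycles coincide ⇒ equivalent

yes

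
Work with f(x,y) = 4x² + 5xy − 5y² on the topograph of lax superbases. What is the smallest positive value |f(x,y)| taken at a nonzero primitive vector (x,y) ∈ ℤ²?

river: ρ → (-5,5,4)
river: ρ → (4,3,-6)
river: ρ → (-6,9,1)
river: ρ → (1,9,-6)
river: ρ → (-6,3,4)
river: ρ → (4,5,-5)
closes: descent 0, river 6
min |a| on river = 1

1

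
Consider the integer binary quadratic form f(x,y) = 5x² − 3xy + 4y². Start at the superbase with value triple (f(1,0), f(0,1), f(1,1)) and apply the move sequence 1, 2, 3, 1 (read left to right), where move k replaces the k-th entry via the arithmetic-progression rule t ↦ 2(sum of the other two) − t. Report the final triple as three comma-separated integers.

start (5,4,6) = (f(1,0),f(0,1),f(1,1))
replace slot 1: 2·(4+6) − 5 = 15 → (15,4,6)
replace slot 2: 2·(15+6) − 4 = 38 → (15,38,6)
replace slot 3: 2·(15+38) − 6 = 100 → (15,38,100)
replace slot 1: 2·(38+100) − 15 = 261 → (261,38,100)

261,38,100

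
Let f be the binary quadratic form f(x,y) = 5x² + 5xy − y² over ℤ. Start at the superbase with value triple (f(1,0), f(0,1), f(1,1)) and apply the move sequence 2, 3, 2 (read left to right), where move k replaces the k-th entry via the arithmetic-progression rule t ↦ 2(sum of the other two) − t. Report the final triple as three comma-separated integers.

start (5,-1,9) = (f(1,0),f(0,1),f(1,1))
replace slot 2: 2·(5+9) − (-1) = 29 → (5,29,9)
replace slot 3: 2·(5+29) − 9 = 59 → (5,29,59)
replace slot 2: 2·(5+59) − 29 = 99 → (5,99,59)

5,99,59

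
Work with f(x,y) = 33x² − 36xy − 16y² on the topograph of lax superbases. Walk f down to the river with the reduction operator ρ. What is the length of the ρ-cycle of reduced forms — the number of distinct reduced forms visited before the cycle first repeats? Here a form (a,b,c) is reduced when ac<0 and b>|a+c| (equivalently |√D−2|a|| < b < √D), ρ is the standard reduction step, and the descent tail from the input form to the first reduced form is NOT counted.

D = 3408, ⌊√D⌋ = 58
descent: ρ → (-16,36,33)  [lands on river]
river: ρ → (33,30,-19)
river: ρ → (-19,46,17)
river: ρ → (17,56,-4)
river: ρ → (-4,56,17)
river: ρ → (17,46,-19)
river: ρ → (-19,30,33)
river: ρ → (33,36,-16)
river: ρ → (-16,28,41)
river: ρ → (41,54,-3)
river: ρ → (-3,54,41)
river: ρ → (41,28,-16)
ρ-cycle length = 12 (tail of 1 descent step not counted)

12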